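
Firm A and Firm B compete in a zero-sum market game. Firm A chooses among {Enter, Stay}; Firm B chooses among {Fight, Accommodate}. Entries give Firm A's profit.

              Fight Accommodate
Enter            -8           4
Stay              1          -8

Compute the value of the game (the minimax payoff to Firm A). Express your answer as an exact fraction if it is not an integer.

-20/7

Row minima: Enter → -8, Stay → -8; maximin = -8.
Column maxima: Fight → 1, Accommodate → 4; minimax = 1.
-8 ≠ 1, so there is no saddle point; optimal play is mixed.
Let Firm A play Enter with probability p. Expected payoff against Fight: (-8)p + 1(1−p) = −9p + 1; against Accommodate: 4p + (-8)(1−p) = 12p − 8.
Setting these equal: −9p + 1 = 12p − 8 ⇒ −21p = -9 ⇒ p = 3/7, and the value is (-9)·(3/7) + 1 = -20/7.
For Firm B: with q = P(Fight), equating Enter's and Stay's payoffs gives −12q + 4 = 9q − 8 ⇒ q = 4/7.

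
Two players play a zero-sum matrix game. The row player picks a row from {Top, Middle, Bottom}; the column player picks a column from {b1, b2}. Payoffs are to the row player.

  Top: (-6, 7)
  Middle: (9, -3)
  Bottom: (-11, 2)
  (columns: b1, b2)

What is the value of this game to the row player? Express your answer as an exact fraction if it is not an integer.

Row minima: Top → -6, Middle → -3, Bottom → -11; maximin = -3.
Column maxima: b1 → 9, b2 → 7; minimax = 7.
-3 ≠ 7, so there is no saddle point; optimal play is mixed.
Bottom is strictly dominated by Top, so the row player never plays it.
On the remaining 2×2 (Top, Middle vs b1, b2):
Let the row player play Top with probability p. Expected payoff against b1: (-6)p + 9(1−p) = −15p + 9; against b2: 7p + (-3)(1−p) = 10p − 3.
Setting these equal: −15p + 9 = 10p − 3 ⇒ −25p = -12 ⇒ p = 12/25, and the value is (-15)·(12/25) + 9 = 9/5.
For the column player: with q = P(b1), equating Top's and Middle's payoffs gives −13q + 7 = 12q − 3 ⇒ q = 2/5.

9/5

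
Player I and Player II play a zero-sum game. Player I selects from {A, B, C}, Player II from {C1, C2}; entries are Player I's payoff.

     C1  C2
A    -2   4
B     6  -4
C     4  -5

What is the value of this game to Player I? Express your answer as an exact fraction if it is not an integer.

1

Row minima: A → -2, B → -4, C → -5; maximin = -2.
Column maxima: C1 → 6, C2 → 4; minimax = 4.
-2 ≠ 4, so there is no saddle point; optimal play is mixed.
C is strictly dominated by B, so Player I never plays it.
On the remaining 2×2 (A, B vs C1, C2):
Let Player I play A with probability p. Expected payoff against C1: (-2)p + 6(1−p) = −8p + 6; against C2: 4p + (-4)(1−p) = 8p − 4.
Setting these equal: −8p + 6 = 8p − 4 ⇒ −16p = -10 ⇒ p = 5/8, and the value is (-8)·(5/8) + 6 = 1.
For Player II: with q = P(C1), equating A's and B's payoffs gives −6q + 4 = 10q − 4 ⇒ q = 1/2.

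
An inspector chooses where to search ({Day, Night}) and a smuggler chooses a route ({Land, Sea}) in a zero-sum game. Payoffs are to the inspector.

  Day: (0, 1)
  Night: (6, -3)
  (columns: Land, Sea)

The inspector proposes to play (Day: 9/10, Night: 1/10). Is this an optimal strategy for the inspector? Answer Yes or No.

Against Land this mix gives (9/10)·0 + (1/10)·6 = 3/5.
Against Sea this mix gives (9/10)·1 + (1/10)·(-3) = 3/5.
All of the smuggler's active replies (Land, Sea) yield 3/5, and no column does worse for the inspector. The mix makes the smuggler indifferent and guarantees 3/5, so it is optimal.

Yes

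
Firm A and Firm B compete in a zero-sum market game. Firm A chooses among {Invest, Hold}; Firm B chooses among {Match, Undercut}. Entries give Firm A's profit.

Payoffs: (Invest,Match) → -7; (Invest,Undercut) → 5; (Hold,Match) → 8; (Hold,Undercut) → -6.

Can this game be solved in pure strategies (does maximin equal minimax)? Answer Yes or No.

Row minima: Invest → -7, Hold → -6; maximin = -6.
Column maxima: Match → 8, Undercut → 5; minimax = 5.
-6 ≠ 5, so no pure-strategy equilibrium exists.

No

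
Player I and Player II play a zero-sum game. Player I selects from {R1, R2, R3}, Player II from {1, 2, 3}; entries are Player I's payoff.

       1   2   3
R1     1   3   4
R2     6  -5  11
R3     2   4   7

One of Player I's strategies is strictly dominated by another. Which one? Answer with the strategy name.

R1

R3 gives a strictly higher payoff than R1 against every column: 2 > 1, 4 > 3, 7 > 4.
So R1 is strictly dominated and Player I never plays it.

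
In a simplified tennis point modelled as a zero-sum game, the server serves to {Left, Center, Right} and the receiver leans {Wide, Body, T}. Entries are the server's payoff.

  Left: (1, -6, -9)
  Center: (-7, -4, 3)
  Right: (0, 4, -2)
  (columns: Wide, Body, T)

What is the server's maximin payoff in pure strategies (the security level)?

Row minima: Left → -9, Center → -7, Right → -2.
The best of these is -2.

-2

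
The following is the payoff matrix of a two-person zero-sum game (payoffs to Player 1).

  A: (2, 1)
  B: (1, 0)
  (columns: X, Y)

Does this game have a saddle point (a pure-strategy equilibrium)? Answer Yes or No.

Yes

Row minima: A → 1, B → 0; maximin = 1.
Column maxima: X → 2, Y → 1; minimax = 1.
maximin = minimax = 1, so a saddle point exists.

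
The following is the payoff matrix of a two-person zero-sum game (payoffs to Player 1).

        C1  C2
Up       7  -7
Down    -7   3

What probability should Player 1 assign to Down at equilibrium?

7/12

Row minima: Up → -7, Down → -7; maximin = -7.
Column maxima: C1 → 7, C2 → 3; minimax = 3.
-7 ≠ 3, so there is no saddle point; optimal play is mixed.
Let Player 1 play Up with probability p. Expected payoff against C1: 7p + (-7)(1−p) = 14p − 7; against C2: (-7)p + 3(1−p) = −10p + 3.
Setting these equal: 14p − 7 = −10p + 3 ⇒ 24p = 10 ⇒ p = 5/12, and the value is (14)·(5/12) − 7 = -7/6.
For Player 2: with q = P(C1), equating Up's and Down's payoffs gives 14q − 7 = −10q + 3 ⇒ q = 5/12.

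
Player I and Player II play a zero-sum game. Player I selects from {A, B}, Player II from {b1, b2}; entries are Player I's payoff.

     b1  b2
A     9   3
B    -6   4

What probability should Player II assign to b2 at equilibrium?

Row minima: A → 3, B → -6; maximin = 3.
Column maxima: b1 → 9, b2 → 4; minimax = 4.
3 ≠ 4, so there is no saddle point; optimal play is mixed.
Let Player I play A with probability p. Expected payoff against b1: 9p + (-6)(1−p) = 15p − 6; against b2: 3p + 4(1−p) = −p + 4.
Setting these equal: 15p − 6 = −p + 4 ⇒ 16p = 10 ⇒ p = 5/8, and the value is (15)·(5/8) − 6 = 27/8.
For Player II: with q = P(b1), equating A's and B's payoffs gives 6q + 3 = −10q + 4 ⇒ q = 1/16.

15/16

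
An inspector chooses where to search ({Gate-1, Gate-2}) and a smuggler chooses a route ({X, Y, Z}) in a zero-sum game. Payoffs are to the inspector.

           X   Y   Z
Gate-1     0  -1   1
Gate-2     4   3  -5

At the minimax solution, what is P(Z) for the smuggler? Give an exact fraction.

2/5

Row minima: Gate-1 → -1, Gate-2 → -5; maximin = -1.
Column maxima: X → 4, Y → 3, Z → 1; minimax = 1.
-1 ≠ 1, so there is no saddle point; optimal play is mixed.
X is strictly dominated by Y (it gives the inspector strictly more in every row), so the smuggler never plays it.
On the remaining 2×2 (Gate-1, Gate-2 vs Y, Z):
Let the inspector play Gate-1 with probability p. Expected payoff against Y: (-1)p + 3(1−p) = −4p + 3; against Z: 1p + (-5)(1−p) = 6p − 5.
Setting these equal: −4p + 3 = 6p − 5 ⇒ −10p = -8 ⇒ p = 4/5, and the value is (-4)·(4/5) + 3 = -1/5.
For the smuggler: with q = P(Y), equating Gate-1's and Gate-2's payoffs gives −2q + 1 = 8q − 5 ⇒ q = 3/5.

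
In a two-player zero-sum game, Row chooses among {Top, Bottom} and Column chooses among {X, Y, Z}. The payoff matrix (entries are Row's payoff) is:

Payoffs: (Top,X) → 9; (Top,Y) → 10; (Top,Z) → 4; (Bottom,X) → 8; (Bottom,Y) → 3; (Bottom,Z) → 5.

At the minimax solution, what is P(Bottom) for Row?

Row minima: Top → 4, Bottom → 3; maximin = 4.
Column maxima: X → 9, Y → 10, Z → 5; minimax = 5.
4 ≠ 5, so there is no saddle point; optimal play is mixed.
X is strictly dominated by Z (it gives Row strictly more in every row), so Column never plays it.
On the remaining 2×2 (Top, Bottom vs Y, Z):
Let Row play Top with probability p. Expected payoff against Y: 10p + 3(1−p) = 7p + 3; against Z: 4p + 5(1−p) = −p + 5.
Setting these equal: 7p + 3 = −p + 5 ⇒ 8p = 2 ⇒ p = 1/4, and the value is (7)·(1/4) + 3 = 19/4.
For Column: with q = P(Y), equating Top's and Bottom's payoffs gives 6q + 4 = −2q + 5 ⇒ q = 1/8.

3/4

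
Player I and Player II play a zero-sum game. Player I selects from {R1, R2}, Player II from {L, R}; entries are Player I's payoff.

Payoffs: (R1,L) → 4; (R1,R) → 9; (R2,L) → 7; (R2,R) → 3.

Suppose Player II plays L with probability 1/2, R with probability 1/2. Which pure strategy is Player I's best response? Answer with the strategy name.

Expected payoff of R1: (1/2)·4 + (1/2)·9 = 13/2.
Expected payoff of R2: (1/2)·7 + (1/2)·3 = 5.
The largest is 13/2, so Player I's best response is R1.

R1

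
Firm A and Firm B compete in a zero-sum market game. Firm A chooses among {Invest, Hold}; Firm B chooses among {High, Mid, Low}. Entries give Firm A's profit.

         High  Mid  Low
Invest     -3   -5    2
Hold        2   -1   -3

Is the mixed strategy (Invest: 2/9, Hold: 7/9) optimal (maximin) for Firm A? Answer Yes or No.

Yes

Against High this mix gives (2/9)·(-3) + (7/9)·2 = 8/9.
Against Mid this mix gives (2/9)·(-5) + (7/9)·(-1) = -17/9.
Against Low this mix gives (2/9)·2 + (7/9)·(-3) = -17/9.
All of Firm B's active replies (Mid, Low) yield -17/9, and no column does worse for Firm A. The mix makes Firm B indifferent and guarantees -17/9, so it is optimal.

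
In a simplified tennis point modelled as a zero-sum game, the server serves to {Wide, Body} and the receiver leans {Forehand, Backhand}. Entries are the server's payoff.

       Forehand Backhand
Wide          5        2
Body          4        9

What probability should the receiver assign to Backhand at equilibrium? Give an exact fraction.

Row minima: Wide → 2, Body → 4; maximin = 4.
Column maxima: Forehand → 5, Backhand → 9; minimax = 5.
4 ≠ 5, so there is no saddle point; optimal play is mixed.
Let the server play Wide with probability p. Expected payoff against Forehand: 5p + 4(1−p) = p + 4; against Backhand: 2p + 9(1−p) = −7p + 9.
Setting these equal: p + 4 = −7p + 9 ⇒ 8p = 5 ⇒ p = 5/8, and the value is (1)·(5/8) + 4 = 37/8.
For the receiver: with q = P(Forehand), equating Wide's and Body's payoffs gives 3q + 2 = −5q + 9 ⇒ q = 7/8.

1/8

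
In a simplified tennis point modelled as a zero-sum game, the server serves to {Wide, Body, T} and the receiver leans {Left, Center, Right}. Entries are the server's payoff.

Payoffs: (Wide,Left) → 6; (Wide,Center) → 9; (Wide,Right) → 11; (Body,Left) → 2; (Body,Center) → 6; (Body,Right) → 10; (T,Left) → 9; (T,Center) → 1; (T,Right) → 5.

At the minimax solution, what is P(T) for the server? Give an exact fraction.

3/11

Row minima: Wide → 6, Body → 2, T → 1; maximin = 6.
Column maxima: Left → 9, Center → 9, Right → 11; minimax = 9.
6 ≠ 9, so there is no saddle point; optimal play is mixed.
Body is strictly dominated by Wide, so the server never plays it.
Right is strictly dominated by Center (it gives the server strictly more in every row), so the receiver never plays it.
On the remaining 2×2 (Wide, T vs Left, Center):
Let the server play Wide with probability p. Expected payoff against Left: 6p + 9(1−p) = −3p + 9; against Center: 9p + 1(1−p) = 8p + 1.
Setting these equal: −3p + 9 = 8p + 1 ⇒ −11p = -8 ⇒ p = 8/11, and the value is (-3)·(8/11) + 9 = 75/11.
For the receiver: with q = P(Left), equating Wide's and T's payoffs gives −3q + 9 = 8q + 1 ⇒ q = 8/11.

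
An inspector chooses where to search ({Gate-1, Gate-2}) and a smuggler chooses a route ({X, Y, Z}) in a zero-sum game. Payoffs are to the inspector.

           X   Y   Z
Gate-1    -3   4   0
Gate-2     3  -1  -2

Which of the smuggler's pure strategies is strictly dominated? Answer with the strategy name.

Z holds the inspector's payoff strictly below Y in every row: 0 < 4, -2 < -1.
So Y is strictly dominated for the smuggler.

Y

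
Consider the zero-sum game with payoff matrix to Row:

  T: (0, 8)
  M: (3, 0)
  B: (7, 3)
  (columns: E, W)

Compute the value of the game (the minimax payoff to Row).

Row minima: T → 0, M → 0, B → 3; maximin = 3.
Column maxima: E → 7, W → 8; minimax = 7.
3 ≠ 7, so there is no saddle point; optimal play is mixed.
M is strictly dominated by B, so Row never plays it.
On the remaining 2×2 (T, B vs E, W):
Let Row play T with probability p. Expected payoff against E: 0p + 7(1−p) = −7p + 7; against W: 8p + 3(1−p) = 5p + 3.
Setting these equal: −7p + 7 = 5p + 3 ⇒ −12p = -4 ⇒ p = 1/3, and the value is (-7)·(1/3) + 7 = 14/3.
For Column: with q = P(E), equating T's and B's payoffs gives −8q + 8 = 4q + 3 ⇒ q = 5/12.

14/3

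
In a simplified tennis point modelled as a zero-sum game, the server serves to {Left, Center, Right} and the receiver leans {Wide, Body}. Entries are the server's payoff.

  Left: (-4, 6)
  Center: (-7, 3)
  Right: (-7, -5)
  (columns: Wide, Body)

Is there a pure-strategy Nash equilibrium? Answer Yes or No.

Yes

Row minima: Left → -4, Center → -7, Right → -7; maximin = -4.
Column maxima: Wide → -4, Body → 6; minimax = -4.
maximin = minimax = -4, so a saddle point exists.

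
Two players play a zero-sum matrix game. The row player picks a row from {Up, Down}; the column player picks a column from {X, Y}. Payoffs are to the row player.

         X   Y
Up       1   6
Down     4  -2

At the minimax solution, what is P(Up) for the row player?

6/11

Row minima: Up → 1, Down → -2; maximin = 1.
Column maxima: X → 4, Y → 6; minimax = 4.
1 ≠ 4, so there is no saddle point; optimal play is mixed.
Let the row player play Up with probability p. Expected payoff against X: 1p + 4(1−p) = −3p + 4; against Y: 6p + (-2)(1−p) = 8p − 2.
Setting these equal: −3p + 4 = 8p − 2 ⇒ −11p = -6 ⇒ p = 6/11, and the value is (-3)·(6/11) + 4 = 26/11.
For the column player: with q = P(X), equating Up's and Down's payoffs gives −5q + 6 = 6q − 2 ⇒ q = 8/11.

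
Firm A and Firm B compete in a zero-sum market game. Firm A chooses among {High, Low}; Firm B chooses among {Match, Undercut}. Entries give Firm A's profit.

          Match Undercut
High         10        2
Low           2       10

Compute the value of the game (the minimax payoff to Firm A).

6

Row minima: High → 2, Low → 2; maximin = 2.
Column maxima: Match → 10, Undercut → 10; minimax = 10.
2 ≠ 10, so there is no saddle point; optimal play is mixed.
Let Firm A play High with probability p. Expected payoff against Match: 10p + 2(1−p) = 8p + 2; against Undercut: 2p + 10(1−p) = −8p + 10.
Setting these equal: 8p + 2 = −8p + 10 ⇒ 16p = 8 ⇒ p = 1/2, and the value is (8)·(1/2) + 2 = 6.
For Firm B: with q = P(Match), equating High's and Low's payoffs gives 8q + 2 = −8q + 10 ⇒ q = 1/2.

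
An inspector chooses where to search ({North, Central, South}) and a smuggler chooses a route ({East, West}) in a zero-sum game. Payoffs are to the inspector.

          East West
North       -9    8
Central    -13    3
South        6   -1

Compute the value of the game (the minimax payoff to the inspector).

13/8

Row minima: North → -9, Central → -13, South → -1; maximin = -1.
Column maxima: East → 6, West → 8; minimax = 6.
-1 ≠ 6, so there is no saddle point; optimal play is mixed.
Central is strictly dominated by North, so the inspector never plays it.
On the remaining 2×2 (North, South vs East, West):
Let the inspector play North with probability p. Expected payoff against East: (-9)p + 6(1−p) = −15p + 6; against West: 8p + (-1)(1−p) = 9p − 1.
Setting these equal: −15p + 6 = 9p − 1 ⇒ −24p = -7 ⇒ p = 7/24, and the value is (-15)·(7/24) + 6 = 13/8.
For the smuggler: with q = P(East), equating North's and South's payoffs gives −17q + 8 = 7q − 1 ⇒ q = 3/8.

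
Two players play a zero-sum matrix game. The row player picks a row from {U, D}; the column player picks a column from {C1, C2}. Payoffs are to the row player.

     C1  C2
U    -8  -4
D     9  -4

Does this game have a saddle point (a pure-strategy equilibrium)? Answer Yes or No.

Row minima: U → -8, D → -4; maximin = -4.
Column maxima: C1 → 9, C2 → -4; minimax = -4.
maximin = minimax = -4, so a saddle point exists.

Yes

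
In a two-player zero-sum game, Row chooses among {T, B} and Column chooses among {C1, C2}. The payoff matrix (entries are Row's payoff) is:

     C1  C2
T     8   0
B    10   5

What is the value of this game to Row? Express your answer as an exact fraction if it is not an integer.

Row minima: T → 0, B → 5; maximin = 5.
Column maxima: C1 → 10, C2 → 5; minimax = 5.
Since maximin = minimax = 5, there is a saddle point and the value is 5.

5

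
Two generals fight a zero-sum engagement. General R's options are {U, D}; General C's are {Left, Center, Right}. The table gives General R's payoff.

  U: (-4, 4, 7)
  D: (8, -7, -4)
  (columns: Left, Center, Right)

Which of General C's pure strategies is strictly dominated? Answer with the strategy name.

Right

Center holds General R's payoff strictly below Right in every row: 4 < 7, -7 < -4.
So Right is strictly dominated for General C.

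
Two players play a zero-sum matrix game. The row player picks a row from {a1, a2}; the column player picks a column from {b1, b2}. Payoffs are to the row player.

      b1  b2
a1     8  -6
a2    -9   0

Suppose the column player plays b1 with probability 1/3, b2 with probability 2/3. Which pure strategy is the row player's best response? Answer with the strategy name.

a1

Expected payoff of a1: (1/3)·8 + (2/3)·(-6) = -4/3.
Expected payoff of a2: (1/3)·(-9) + (2/3)·0 = -3.
The largest is -4/3, so the row player's best response is a1.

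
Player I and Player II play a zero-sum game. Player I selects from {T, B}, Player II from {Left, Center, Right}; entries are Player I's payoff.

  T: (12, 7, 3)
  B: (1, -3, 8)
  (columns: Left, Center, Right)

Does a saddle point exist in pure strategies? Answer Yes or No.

No

Row minima: T → 3, B → -3; maximin = 3.
Column maxima: Left → 12, Center → 7, Right → 8; minimax = 7.
3 ≠ 7, so no pure-strategy equilibrium exists.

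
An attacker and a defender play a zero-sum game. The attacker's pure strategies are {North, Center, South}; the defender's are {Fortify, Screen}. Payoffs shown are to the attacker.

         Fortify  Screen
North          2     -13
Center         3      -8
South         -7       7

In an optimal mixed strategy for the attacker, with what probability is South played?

Row minima: North → -13, Center → -8, South → -7; maximin = -7.
Column maxima: Fortify → 3, Screen → 7; minimax = 3.
-7 ≠ 3, so there is no saddle point; optimal play is mixed.
North is strictly dominated by Center, so the attacker never plays it.
On the remaining 2×2 (Center, South vs Fortify, Screen):
Let the attacker play Center with probability p. Expected payoff against Fortify: 3p + (-7)(1−p) = 10p − 7; against Screen: (-8)p + 7(1−p) = −15p + 7.
Setting these equal: 10p − 7 = −15p + 7 ⇒ 25p = 14 ⇒ p = 14/25, and the value is (10)·(14/25) − 7 = -7/5.
For the defender: with q = P(Fortify), equating Center's and South's payoffs gives 11q − 8 = −14q + 7 ⇒ q = 3/5.

11/25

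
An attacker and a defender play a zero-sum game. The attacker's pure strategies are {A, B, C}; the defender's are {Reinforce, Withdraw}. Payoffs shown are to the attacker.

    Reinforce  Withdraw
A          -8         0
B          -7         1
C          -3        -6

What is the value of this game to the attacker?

Row minima: A → -8, B → -7, C → -6; maximin = -6.
Column maxima: Reinforce → -3, Withdraw → 1; minimax = -3.
-6 ≠ -3, so there is no saddle point; optimal play is mixed.
A is strictly dominated by B, so the attacker never plays it.
On the remaining 2×2 (B, C vs Reinforce, Withdraw):
Let the attacker play B with probability p. Expected payoff against Reinforce: (-7)p + (-3)(1−p) = −4p − 3; against Withdraw: 1p + (-6)(1−p) = 7p − 6.
Setting these equal: −4p − 3 = 7p − 6 ⇒ −11p = -3 ⇒ p = 3/11, and the value is (-4)·(3/11) − 3 = -45/11.
For the defender: with q = P(Reinforce), equating B's and C's payoffs gives −8q + 1 = 3q − 6 ⇒ q = 7/11.

-45/11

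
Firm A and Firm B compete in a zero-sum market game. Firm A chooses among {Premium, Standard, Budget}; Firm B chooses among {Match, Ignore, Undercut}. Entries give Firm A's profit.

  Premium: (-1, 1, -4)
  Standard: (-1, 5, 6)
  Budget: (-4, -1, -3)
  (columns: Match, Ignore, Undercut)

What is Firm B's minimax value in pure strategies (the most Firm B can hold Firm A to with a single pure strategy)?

Column maxima: Match → -1, Ignore → 5, Undercut → 6.
The smallest of these is -1.

-1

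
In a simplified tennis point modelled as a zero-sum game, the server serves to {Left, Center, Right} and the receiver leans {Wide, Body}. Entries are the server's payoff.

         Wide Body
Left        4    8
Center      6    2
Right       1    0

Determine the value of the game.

Row minima: Left → 4, Center → 2, Right → 0; maximin = 4.
Column maxima: Wide → 6, Body → 8; minimax = 6.
4 ≠ 6, so there is no saddle point; optimal play is mixed.
Right is strictly dominated by Left, so the server never plays it.
On the remaining 2×2 (Left, Center vs Wide, Body):
Let the server play Left with probability p. Expected payoff against Wide: 4p + 6(1−p) = −2p + 6; against Body: 8p + 2(1−p) = 6p + 2.
Setting these equal: −2p + 6 = 6p + 2 ⇒ −8p = -4 ⇒ p = 1/2, and the value is (-2)·(1/2) + 6 = 5.
For the receiver: with q = P(Wide), equating Left's and Center's payoffs gives −4q + 8 = 4q + 2 ⇒ q = 3/4.

5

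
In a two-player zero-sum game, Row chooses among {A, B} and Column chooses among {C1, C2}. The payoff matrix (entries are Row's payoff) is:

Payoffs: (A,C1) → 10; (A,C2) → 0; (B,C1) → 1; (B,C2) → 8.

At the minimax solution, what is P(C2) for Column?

9/17

Row minima: A → 0, B → 1; maximin = 1.
Column maxima: C1 → 10, C2 → 8; minimax = 8.
1 ≠ 8, so there is no saddle point; optimal play is mixed.
Let Row play A with probability p. Expected payoff against C1: 10p + 1(1−p) = 9p + 1; against C2: 0p + 8(1−p) = −8p + 8.
Setting these equal: 9p + 1 = −8p + 8 ⇒ 17p = 7 ⇒ p = 7/17, and the value is (9)·(7/17) + 1 = 80/17.
For Column: with q = P(C1), equating A's and B's payoffs gives 10q = −7q + 8 ⇒ q = 8/17.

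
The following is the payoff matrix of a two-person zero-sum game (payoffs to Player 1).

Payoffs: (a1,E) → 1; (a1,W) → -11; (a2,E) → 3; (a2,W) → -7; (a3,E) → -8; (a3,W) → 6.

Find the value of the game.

Row minima: a1 → -11, a2 → -7, a3 → -8; maximin = -7.
Column maxima: E → 3, W → 6; minimax = 3.
-7 ≠ 3, so there is no saddle point; optimal play is mixed.
a1 is strictly dominated by a2, so Player 1 never plays it.
On the remaining 2×2 (a2, a3 vs E, W):
Let Player 1 play a2 with probability p. Expected payoff against E: 3p + (-8)(1−p) = 11p − 8; against W: (-7)p + 6(1−p) = −13p + 6.
Setting these equal: 11p − 8 = −13p + 6 ⇒ 24p = 14 ⇒ p = 7/12, and the value is (11)·(7/12) − 8 = -19/12.
For Player 2: with q = P(E), equating a2's and a3's payoffs gives 10q − 7 = −14q + 6 ⇒ q = 13/24.

-19/12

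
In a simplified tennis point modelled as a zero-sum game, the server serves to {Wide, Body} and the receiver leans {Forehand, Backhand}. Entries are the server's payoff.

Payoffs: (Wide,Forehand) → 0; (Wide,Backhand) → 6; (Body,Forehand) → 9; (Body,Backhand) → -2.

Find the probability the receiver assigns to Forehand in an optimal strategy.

Row minima: Wide → 0, Body → -2; maximin = 0.
Column maxima: Forehand → 9, Backhand → 6; minimax = 6.
0 ≠ 6, so there is no saddle point; optimal play is mixed.
Let the server play Wide with probability p. Expected payoff against Forehand: 0p + 9(1−p) = −9p + 9; against Backhand: 6p + (-2)(1−p) = 8p − 2.
Setting these equal: −9p + 9 = 8p − 2 ⇒ −17p = -11 ⇒ p = 11/17, and the value is (-9)·(11/17) + 9 = 54/17.
For the receiver: with q = P(Forehand), equating Wide's and Body's payoffs gives −6q + 6 = 11q − 2 ⇒ q = 8/17.

8/17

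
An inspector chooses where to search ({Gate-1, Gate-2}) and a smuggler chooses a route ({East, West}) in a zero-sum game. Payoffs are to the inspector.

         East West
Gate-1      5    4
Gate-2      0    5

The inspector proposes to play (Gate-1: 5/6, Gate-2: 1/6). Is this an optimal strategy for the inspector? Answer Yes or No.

Against East this mix gives (5/6)·5 + (1/6)·0 = 25/6.
Against West this mix gives (5/6)·4 + (1/6)·5 = 25/6.
All of the smuggler's active replies (East, West) yield 25/6, and no column does worse for the inspector. The mix makes the smuggler indifferent and guarantees 25/6, so it is optimal.

Yes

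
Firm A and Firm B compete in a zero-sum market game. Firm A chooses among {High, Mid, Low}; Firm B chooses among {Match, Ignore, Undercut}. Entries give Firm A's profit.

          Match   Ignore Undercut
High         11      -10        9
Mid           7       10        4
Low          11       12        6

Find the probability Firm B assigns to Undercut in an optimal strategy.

22/25

Row minima: High → -10, Mid → 4, Low → 6; maximin = 6.
Column maxima: Match → 11, Ignore → 12, Undercut → 9; minimax = 9.
6 ≠ 9, so there is no saddle point; optimal play is mixed.
Mid is strictly dominated by Low, so Firm A never plays it.
Match is strictly dominated by Undercut (it gives Firm A strictly more in every row), so Firm B never plays it.
On the remaining 2×2 (High, Low vs Ignore, Undercut):
Let Firm A play High with probability p. Expected payoff against Ignore: (-10)p + 12(1−p) = −22p + 12; against Undercut: 9p + 6(1−p) = 3p + 6.
Setting these equal: −22p + 12 = 3p + 6 ⇒ −25p = -6 ⇒ p = 6/25, and the value is (-22)·(6/25) + 12 = 168/25.
For Firm B: with q = P(Ignore), equating High's and Low's payoffs gives −19q + 9 = 6q + 6 ⇒ q = 3/25.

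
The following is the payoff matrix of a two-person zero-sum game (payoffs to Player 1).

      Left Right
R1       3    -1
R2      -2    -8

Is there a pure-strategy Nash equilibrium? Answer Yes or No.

Row minima: R1 → -1, R2 → -8; maximin = -1.
Column maxima: Left → 3, Right → -1; minimax = -1.
maximin = minimax = -1, so a saddle point exists.

Yes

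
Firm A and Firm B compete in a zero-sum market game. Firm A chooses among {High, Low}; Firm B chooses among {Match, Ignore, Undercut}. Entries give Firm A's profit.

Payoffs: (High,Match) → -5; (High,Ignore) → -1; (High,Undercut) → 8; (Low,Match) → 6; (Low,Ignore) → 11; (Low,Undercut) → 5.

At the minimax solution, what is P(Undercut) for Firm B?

11/14

Row minima: High → -5, Low → 5; maximin = 5.
Column maxima: Match → 6, Ignore → 11, Undercut → 8; minimax = 6.
5 ≠ 6, so there is no saddle point; optimal play is mixed.
Ignore is strictly dominated by Match (it gives Firm A strictly more in every row), so Firm B never plays it.
On the remaining 2×2 (High, Low vs Match, Undercut):
Let Firm A play High with probability p. Expected payoff against Match: (-5)p + 6(1−p) = −11p + 6; against Undercut: 8p + 5(1−p) = 3p + 5.
Setting these equal: −11p + 6 = 3p + 5 ⇒ −14p = -1 ⇒ p = 1/14, and the value is (-11)·(1/14) + 6 = 73/14.
For Firm B: with q = P(Match), equating High's and Low's payoffs gives −13q + 8 = q + 5 ⇒ q = 3/14.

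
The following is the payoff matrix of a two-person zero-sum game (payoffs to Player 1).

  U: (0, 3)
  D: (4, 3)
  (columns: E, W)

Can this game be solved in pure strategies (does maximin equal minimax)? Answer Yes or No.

Yes

Row minima: U → 0, D → 3; maximin = 3.
Column maxima: E → 4, W → 3; minimax = 3.
maximin = minimax = 3, so a saddle point exists.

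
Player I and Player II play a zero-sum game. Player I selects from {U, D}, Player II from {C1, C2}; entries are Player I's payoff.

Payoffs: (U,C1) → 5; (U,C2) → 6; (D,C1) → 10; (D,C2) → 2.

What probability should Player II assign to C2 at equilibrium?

5/9

Row minima: U → 5, D → 2; maximin = 5.
Column maxima: C1 → 10, C2 → 6; minimax = 6.
5 ≠ 6, so there is no saddle point; optimal play is mixed.
Let Player I play U with probability p. Expected payoff against C1: 5p + 10(1−p) = −5p + 10; against C2: 6p + 2(1−p) = 4p + 2.
Setting these equal: −5p + 10 = 4p + 2 ⇒ −9p = -8 ⇒ p = 8/9, and the value is (-5)·(8/9) + 10 = 50/9.
For Player II: with q = P(C1), equating U's and D's payoffs gives −q + 6 = 8q + 2 ⇒ q = 4/9.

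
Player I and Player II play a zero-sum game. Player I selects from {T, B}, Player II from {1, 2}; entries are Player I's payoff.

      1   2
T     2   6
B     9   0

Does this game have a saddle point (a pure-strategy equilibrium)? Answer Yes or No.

Row minima: T → 2, B → 0; maximin = 2.
Column maxima: 1 → 9, 2 → 6; minimax = 6.
2 ≠ 6, so no pure-strategy equilibrium exists.

No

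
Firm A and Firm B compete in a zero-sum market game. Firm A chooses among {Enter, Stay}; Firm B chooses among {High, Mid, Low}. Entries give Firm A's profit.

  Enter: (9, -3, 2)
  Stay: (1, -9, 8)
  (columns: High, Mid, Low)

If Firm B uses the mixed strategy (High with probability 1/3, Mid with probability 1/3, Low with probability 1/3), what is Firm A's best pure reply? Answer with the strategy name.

Expected payoff of Enter: (1/3)·9 + (1/3)·(-3) + (1/3)·2 = 8/3.
Expected payoff of Stay: (1/3)·1 + (1/3)·(-9) + (1/3)·8 = 0.
The largest is 8/3, so Firm A's best response is Enter.

Enter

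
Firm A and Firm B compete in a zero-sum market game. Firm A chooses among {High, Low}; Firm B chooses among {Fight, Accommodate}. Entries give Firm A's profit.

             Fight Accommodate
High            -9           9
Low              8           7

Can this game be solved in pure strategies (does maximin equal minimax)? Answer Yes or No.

Row minima: High → -9, Low → 7; maximin = 7.
Column maxima: Fight → 8, Accommodate → 9; minimax = 8.
7 ≠ 8, so no pure-strategy equilibrium exists.

No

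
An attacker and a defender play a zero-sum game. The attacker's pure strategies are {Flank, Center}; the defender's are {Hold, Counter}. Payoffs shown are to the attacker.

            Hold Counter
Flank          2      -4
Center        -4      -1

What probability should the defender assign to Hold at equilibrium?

1/3

Row minima: Flank → -4, Center → -4; maximin = -4.
Column maxima: Hold → 2, Counter → -1; minimax = -1.
-4 ≠ -1, so there is no saddle point; optimal play is mixed.
Let the attacker play Flank with probability p. Expected payoff against Hold: 2p + (-4)(1−p) = 6p − 4; against Counter: (-4)p + (-1)(1−p) = −3p − 1.
Setting these equal: 6p − 4 = −3p − 1 ⇒ 9p = 3 ⇒ p = 1/3, and the value is (6)·(1/3) − 4 = -2.
For the defender: with q = P(Hold), equating Flank's and Center's payoffs gives 6q − 4 = −3q − 1 ⇒ q = 1/3.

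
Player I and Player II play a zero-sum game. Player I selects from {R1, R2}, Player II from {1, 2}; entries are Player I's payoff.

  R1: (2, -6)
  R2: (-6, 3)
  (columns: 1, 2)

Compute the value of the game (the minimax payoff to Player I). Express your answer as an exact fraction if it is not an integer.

Row minima: R1 → -6, R2 → -6; maximin = -6.
Column maxima: 1 → 2, 2 → 3; minimax = 2.
-6 ≠ 2, so there is no saddle point; optimal play is mixed.
Let Player I play R1 with probability p. Expected payoff against 1: 2p + (-6)(1−p) = 8p − 6; against 2: (-6)p + 3(1−p) = −9p + 3.
Setting these equal: 8p − 6 = −9p + 3 ⇒ 17p = 9 ⇒ p = 9/17, and the value is (8)·(9/17) − 6 = -30/17.
For Player II: with q = P(1), equating R1's and R2's payoffs gives 8q − 6 = −9q + 3 ⇒ q = 9/17.

-30/17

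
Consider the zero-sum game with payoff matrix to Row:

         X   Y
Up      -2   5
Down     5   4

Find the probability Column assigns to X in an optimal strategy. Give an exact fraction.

Row minima: Up → -2, Down → 4; maximin = 4.
Column maxima: X → 5, Y → 5; minimax = 5.
4 ≠ 5, so there is no saddle point; optimal play is mixed.
Let Row play Up with probability p. Expected payoff against X: (-2)p + 5(1−p) = −7p + 5; against Y: 5p + 4(1−p) = p + 4.
Setting these equal: −7p + 5 = p + 4 ⇒ −8p = -1 ⇒ p = 1/8, and the value is (-7)·(1/8) + 5 = 33/8.
For Column: with q = P(X), equating Up's and Down's payoffs gives −7q + 5 = q + 4 ⇒ q = 1/8.

1/8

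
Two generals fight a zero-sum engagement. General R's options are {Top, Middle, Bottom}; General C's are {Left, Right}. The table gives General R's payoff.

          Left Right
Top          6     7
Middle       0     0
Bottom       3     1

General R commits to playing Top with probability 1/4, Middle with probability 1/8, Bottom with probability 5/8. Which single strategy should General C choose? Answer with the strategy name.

If General C plays Left, General R's expected payoff is (1/4)·6 + (1/8)·0 + (5/8)·3 = 27/8.
If General C plays Right, General R's expected payoff is (1/4)·7 + (1/8)·0 + (5/8)·1 = 19/8.
General C minimizes General R's payoff; the smallest is 19/8, so the best response is Right.

Right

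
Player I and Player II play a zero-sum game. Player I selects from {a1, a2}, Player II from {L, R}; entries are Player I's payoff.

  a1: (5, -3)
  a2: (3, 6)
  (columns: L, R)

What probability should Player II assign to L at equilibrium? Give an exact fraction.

Row minima: a1 → -3, a2 → 3; maximin = 3.
Column maxima: L → 5, R → 6; minimax = 5.
3 ≠ 5, so there is no saddle point; optimal play is mixed.
Let Player I play a1 with probability p. Expected payoff against L: 5p + 3(1−p) = 2p + 3; against R: (-3)p + 6(1−p) = −9p + 6.
Setting these equal: 2p + 3 = −9p + 6 ⇒ 11p = 3 ⇒ p = 3/11, and the value is (2)·(3/11) + 3 = 39/11.
For Player II: with q = P(L), equating a1's and a2's payoffs gives 8q − 3 = −3q + 6 ⇒ q = 9/11.

9/11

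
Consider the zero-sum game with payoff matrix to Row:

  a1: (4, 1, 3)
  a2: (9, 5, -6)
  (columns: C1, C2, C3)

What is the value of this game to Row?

Row minima: a1 → 1, a2 → -6; maximin = 1.
Column maxima: C1 → 9, C2 → 5, C3 → 3; minimax = 3.
1 ≠ 3, so there is no saddle point; optimal play is mixed.
C1 is strictly dominated by C2 (it gives Row strictly more in every row), so Column never plays it.
On the remaining 2×2 (a1, a2 vs C2, C3):
Let Row play a1 with probability p. Expected payoff against C2: 1p + 5(1−p) = −4p + 5; against C3: 3p + (-6)(1−p) = 9p − 6.
Setting these equal: −4p + 5 = 9p − 6 ⇒ −13p = -11 ⇒ p = 11/13, and the value is (-4)·(11/13) + 5 = 21/13.
For Column: with q = P(C2), equating a1's and a2's payoffs gives −2q + 3 = 11q − 6 ⇒ q = 9/13.

21/13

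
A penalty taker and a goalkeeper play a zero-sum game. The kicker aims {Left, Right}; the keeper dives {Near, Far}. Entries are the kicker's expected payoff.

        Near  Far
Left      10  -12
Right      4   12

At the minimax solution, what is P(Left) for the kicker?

Row minima: Left → -12, Right → 4; maximin = 4.
Column maxima: Near → 10, Far → 12; minimax = 10.
4 ≠ 10, so there is no saddle point; optimal play is mixed.
Let the kicker play Left with probability p. Expected payoff against Near: 10p + 4(1−p) = 6p + 4; against Far: (-12)p + 12(1−p) = −24p + 12.
Setting these equal: 6p + 4 = −24p + 12 ⇒ 30p = 8 ⇒ p = 4/15, and the value is (6)·(4/15) + 4 = 28/5.
For the keeper: with q = P(Near), equating Left's and Right's payoffs gives 22q − 12 = −8q + 12 ⇒ q = 4/5.

4/15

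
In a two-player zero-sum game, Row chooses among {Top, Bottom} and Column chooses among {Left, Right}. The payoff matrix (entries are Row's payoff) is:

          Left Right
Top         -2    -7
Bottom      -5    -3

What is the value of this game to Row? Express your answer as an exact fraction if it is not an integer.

-29/7

Row minima: Top → -7, Bottom → -5; maximin = -5.
Column maxima: Left → -2, Right → -3; minimax = -3.
-5 ≠ -3, so there is no saddle point; optimal play is mixed.
Let Row play Top with probability p. Expected payoff against Left: (-2)p + (-5)(1−p) = 3p − 5; against Right: (-7)p + (-3)(1−p) = −4p − 3.
Setting these equal: 3p − 5 = −4p − 3 ⇒ 7p = 2 ⇒ p = 2/7, and the value is (3)·(2/7) − 5 = -29/7.
For Column: with q = P(Left), equating Top's and Bottom's payoffs gives 5q − 7 = −2q − 3 ⇒ q = 4/7.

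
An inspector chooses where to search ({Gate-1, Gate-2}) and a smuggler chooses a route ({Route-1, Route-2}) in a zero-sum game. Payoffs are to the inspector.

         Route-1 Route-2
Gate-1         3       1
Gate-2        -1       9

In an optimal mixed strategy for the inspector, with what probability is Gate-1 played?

Row minima: Gate-1 → 1, Gate-2 → -1; maximin = 1.
Column maxima: Route-1 → 3, Route-2 → 9; minimax = 3.
1 ≠ 3, so there is no saddle point; optimal play is mixed.
Let the inspector play Gate-1 with probability p. Expected payoff against Route-1: 3p + (-1)(1−p) = 4p − 1; against Route-2: 1p + 9(1−p) = −8p + 9.
Setting these equal: 4p − 1 = −8p + 9 ⇒ 12p = 10 ⇒ p = 5/6, and the value is (4)·(5/6) − 1 = 7/3.
For the smuggler: with q = P(Route-1), equating Gate-1's and Gate-2's payoffs gives 2q + 1 = −10q + 9 ⇒ q = 2/3.

5/6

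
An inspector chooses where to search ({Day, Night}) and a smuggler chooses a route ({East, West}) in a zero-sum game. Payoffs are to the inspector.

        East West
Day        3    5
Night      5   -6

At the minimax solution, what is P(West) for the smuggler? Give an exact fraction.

Row minima: Day → 3, Night → -6; maximin = 3.
Column maxima: East → 5, West → 5; minimax = 5.
3 ≠ 5, so there is no saddle point; optimal play is mixed.
Let the inspector play Day with probability p. Expected payoff against East: 3p + 5(1−p) = −2p + 5; against West: 5p + (-6)(1−p) = 11p − 6.
Setting these equal: −2p + 5 = 11p − 6 ⇒ −13p = -11 ⇒ p = 11/13, and the value is (-2)·(11/13) + 5 = 43/13.
For the smuggler: with q = P(East), equating Day's and Night's payoffs gives −2q + 5 = 11q − 6 ⇒ q = 11/13.

2/13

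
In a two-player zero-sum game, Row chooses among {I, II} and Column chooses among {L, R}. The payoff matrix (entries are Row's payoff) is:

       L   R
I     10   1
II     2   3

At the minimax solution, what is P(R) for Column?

Row minima: I → 1, II → 2; maximin = 2.
Column maxima: L → 10, R → 3; minimax = 3.
2 ≠ 3, so there is no saddle point; optimal play is mixed.
Let Row play I with probability p. Expected payoff against L: 10p + 2(1−p) = 8p + 2; against R: 1p + 3(1−p) = −2p + 3.
Setting these equal: 8p + 2 = −2p + 3 ⇒ 10p = 1 ⇒ p = 1/10, and the value is (8)·(1/10) + 2 = 14/5.
For Column: with q = P(L), equating I's and II's payoffs gives 9q + 1 = −q + 3 ⇒ q = 1/5.

4/5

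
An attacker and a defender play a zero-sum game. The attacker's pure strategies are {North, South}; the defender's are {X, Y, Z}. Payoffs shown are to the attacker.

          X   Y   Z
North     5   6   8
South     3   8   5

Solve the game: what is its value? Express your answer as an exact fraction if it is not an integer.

5

Row minima: North → 5, South → 3; maximin = 5.
Column maxima: X → 5, Y → 8, Z → 8; minimax = 5.
Since maximin = minimax = 5, there is a saddle point and the value is 5.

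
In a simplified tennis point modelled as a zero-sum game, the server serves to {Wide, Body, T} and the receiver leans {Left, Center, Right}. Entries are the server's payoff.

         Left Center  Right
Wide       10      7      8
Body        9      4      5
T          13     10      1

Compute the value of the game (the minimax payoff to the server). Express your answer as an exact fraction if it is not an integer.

Row minima: Wide → 7, Body → 4, T → 1; maximin = 7.
Column maxima: Left → 13, Center → 10, Right → 8; minimax = 8.
7 ≠ 8, so there is no saddle point; optimal play is mixed.
Body is strictly dominated by Wide, so the server never plays it.
Left is strictly dominated by Center (it gives the server strictly more in every row), so the receiver never plays it.
On the remaining 2×2 (Wide, T vs Center, Right):
Let the server play Wide with probability p. Expected payoff against Center: 7p + 10(1−p) = −3p + 10; against Right: 8p + 1(1−p) = 7p + 1.
Setting these equal: −3p + 10 = 7p + 1 ⇒ −10p = -9 ⇒ p = 9/10, and the value is (-3)·(9/10) + 10 = 73/10.
For the receiver: with q = P(Center), equating Wide's and T's payoffs gives −q + 8 = 9q + 1 ⇒ q = 7/10.

73/10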